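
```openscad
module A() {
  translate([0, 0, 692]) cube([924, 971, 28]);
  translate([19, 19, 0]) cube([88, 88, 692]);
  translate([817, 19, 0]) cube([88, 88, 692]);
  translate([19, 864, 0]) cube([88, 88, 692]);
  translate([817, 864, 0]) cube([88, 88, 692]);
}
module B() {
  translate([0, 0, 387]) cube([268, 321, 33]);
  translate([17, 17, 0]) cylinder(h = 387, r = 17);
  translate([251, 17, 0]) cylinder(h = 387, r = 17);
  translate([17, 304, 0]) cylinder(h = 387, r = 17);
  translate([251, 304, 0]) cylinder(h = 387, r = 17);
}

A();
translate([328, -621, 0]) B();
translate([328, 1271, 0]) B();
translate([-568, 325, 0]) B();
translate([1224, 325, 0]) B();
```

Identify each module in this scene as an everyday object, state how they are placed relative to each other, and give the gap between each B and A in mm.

Each stool's nearest face is 300 mm from the table's bounding box.

A is a table. B is a stool. Four stools sit around the table at the −y, +y, −x, +x sides. The gap between each stool and the table is 300 mm.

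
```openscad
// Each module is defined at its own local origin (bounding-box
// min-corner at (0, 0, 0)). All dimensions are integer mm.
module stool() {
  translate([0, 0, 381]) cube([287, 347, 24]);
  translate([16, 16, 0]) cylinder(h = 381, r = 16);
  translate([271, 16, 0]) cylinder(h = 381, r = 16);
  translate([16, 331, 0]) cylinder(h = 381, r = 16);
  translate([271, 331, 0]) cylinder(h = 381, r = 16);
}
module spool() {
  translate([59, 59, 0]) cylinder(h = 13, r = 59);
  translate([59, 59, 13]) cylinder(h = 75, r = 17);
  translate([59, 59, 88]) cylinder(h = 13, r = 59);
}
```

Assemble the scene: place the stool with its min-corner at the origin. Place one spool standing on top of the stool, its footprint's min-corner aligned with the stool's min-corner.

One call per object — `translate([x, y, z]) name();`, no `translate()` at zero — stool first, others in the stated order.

stool();
translate([0, 0, 405]) spool();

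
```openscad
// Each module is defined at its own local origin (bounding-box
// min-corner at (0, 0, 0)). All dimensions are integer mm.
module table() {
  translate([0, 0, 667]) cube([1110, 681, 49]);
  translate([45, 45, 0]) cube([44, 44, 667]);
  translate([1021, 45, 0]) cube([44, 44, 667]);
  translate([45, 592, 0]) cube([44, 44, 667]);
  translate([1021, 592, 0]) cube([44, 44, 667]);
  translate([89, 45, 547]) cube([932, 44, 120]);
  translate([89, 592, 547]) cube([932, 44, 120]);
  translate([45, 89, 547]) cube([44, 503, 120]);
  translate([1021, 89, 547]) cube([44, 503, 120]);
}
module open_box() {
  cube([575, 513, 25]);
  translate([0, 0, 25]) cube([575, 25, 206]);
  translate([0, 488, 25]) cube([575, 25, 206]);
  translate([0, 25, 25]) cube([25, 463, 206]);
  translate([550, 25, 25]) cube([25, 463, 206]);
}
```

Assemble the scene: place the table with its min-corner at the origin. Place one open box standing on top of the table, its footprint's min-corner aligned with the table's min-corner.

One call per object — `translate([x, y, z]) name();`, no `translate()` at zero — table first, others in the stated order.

table();
translate([0, 0, 716]) open_box();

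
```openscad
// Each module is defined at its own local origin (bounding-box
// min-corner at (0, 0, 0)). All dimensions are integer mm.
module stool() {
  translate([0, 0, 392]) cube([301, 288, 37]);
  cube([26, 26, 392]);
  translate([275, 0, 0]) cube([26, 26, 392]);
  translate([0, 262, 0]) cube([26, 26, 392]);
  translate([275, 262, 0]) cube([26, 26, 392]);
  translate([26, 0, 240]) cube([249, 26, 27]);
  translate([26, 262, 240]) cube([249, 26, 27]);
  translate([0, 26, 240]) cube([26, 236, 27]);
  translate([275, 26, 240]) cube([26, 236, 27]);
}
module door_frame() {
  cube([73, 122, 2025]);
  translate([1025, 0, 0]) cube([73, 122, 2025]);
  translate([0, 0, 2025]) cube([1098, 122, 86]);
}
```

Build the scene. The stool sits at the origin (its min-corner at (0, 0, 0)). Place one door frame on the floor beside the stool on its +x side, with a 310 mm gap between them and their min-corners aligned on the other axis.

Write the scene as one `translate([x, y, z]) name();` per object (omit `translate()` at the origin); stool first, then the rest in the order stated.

stool();
translate([611, 0, 0]) door_frame();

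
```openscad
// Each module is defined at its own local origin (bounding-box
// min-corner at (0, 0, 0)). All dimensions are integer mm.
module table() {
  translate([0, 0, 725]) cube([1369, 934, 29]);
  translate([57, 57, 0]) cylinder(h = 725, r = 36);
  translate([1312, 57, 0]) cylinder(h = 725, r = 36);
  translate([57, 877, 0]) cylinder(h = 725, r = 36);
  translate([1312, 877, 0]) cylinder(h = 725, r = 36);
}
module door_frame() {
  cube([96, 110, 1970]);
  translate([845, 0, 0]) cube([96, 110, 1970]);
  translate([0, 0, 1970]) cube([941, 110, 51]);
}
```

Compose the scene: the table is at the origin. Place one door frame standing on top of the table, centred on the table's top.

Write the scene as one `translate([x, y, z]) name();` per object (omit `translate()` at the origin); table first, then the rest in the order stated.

table();
translate([214, 412, 754]) door_frame();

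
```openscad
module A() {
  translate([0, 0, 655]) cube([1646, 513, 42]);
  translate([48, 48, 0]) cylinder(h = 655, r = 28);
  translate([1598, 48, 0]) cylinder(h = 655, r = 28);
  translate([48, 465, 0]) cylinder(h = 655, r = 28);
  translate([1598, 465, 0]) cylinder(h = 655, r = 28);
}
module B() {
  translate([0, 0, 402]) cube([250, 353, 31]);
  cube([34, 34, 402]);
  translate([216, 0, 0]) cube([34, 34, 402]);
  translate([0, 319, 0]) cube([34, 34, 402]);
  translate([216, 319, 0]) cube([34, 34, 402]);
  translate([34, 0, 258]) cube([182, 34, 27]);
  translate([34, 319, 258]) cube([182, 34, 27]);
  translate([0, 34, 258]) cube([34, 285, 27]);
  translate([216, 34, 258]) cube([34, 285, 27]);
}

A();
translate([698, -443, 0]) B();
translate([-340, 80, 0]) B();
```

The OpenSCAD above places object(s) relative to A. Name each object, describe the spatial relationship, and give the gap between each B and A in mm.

A is a table. B is a stool. Two stools sit around the table at the −y, −x sides. The gap between each stool and the table is 90 mm.

Each stool's nearest face is 90 mm from the table's bounding box.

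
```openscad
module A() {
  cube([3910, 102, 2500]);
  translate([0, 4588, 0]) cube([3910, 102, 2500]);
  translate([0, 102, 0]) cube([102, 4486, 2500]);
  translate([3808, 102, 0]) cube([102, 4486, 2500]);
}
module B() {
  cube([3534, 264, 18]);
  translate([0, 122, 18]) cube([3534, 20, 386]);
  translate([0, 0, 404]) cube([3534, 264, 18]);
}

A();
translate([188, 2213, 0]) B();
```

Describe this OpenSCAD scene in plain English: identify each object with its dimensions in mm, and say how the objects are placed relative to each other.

A is the wall frame of a small rectangular building: four walls, each 2500 mm tall and 102 mm thick, enclosing a footprint 3910 mm (x) by 4690 mm (y) outside-to-outside, with no floor or roof. The front and back walls (the −y and +y sides) span the full width; the two side walls fit between them.

B is an I-beam lying along x, 3534 mm long. Overall section height 422 mm. Two flanges 264 mm wide (y) and 18 mm thick, one on the floor and one at the top; a web 20 mm thick runs between them, centred on the flange width.

The I-beam sits inside the house frame, centred.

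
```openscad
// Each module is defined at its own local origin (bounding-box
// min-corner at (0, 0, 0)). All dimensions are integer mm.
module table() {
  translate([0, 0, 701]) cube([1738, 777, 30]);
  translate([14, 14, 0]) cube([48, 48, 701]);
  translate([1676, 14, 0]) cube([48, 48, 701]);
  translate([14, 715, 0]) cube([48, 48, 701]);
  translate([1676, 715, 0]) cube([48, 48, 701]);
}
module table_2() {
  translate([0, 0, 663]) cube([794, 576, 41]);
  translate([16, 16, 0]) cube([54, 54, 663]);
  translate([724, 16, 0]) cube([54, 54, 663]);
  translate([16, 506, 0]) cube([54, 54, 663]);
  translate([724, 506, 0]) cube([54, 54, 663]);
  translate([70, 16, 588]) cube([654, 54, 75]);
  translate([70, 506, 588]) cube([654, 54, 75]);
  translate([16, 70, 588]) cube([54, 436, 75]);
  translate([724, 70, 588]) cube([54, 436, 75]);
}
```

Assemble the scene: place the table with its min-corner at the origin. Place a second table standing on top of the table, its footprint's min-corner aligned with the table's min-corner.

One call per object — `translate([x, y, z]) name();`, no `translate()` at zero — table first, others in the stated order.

table();
translate([0, 0, 731]) table_2();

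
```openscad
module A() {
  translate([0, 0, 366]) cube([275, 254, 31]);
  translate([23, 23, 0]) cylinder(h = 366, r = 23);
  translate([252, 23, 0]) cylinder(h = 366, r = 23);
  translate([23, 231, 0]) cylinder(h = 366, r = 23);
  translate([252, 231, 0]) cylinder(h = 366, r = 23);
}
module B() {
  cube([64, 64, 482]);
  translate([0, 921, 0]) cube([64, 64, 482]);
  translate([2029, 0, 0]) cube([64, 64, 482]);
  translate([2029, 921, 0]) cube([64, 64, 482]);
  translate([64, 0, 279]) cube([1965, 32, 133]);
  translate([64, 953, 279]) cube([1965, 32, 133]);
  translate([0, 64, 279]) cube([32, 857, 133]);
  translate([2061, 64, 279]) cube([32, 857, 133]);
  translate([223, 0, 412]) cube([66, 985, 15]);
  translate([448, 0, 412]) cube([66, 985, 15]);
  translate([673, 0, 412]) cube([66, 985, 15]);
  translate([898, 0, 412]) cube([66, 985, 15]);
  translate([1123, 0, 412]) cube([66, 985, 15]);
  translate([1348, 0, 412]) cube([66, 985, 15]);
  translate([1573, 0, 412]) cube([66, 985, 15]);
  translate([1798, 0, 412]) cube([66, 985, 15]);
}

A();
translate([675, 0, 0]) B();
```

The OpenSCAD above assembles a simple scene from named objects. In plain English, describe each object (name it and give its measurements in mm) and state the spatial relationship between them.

A is a four-legged stool. The seat is a 275×254×31 mm slab whose top surface is at z = 397 mm; four round legs, each 46 mm in diameter, run from the floor (z = 0) to the underside of the seat, each leg's axis is inset half a diameter from the nearest pair of seat edges (so the leg's bounding box is flush with the corner).

B is a bed frame 2093 mm long (x) by 985 mm wide (y). Four 64×64 mm corner posts, 482 mm tall, at the corners of the footprint. Four rails of 32 mm thickness and 133 mm height run between adjacent posts with their undersides at z = 279 mm, their outer faces flush with the outside of the frame (the two x-running rails run between the posts' inner faces; the two y-running rails run between the posts' inner faces). 8 slats, each 66 mm wide (x) and 15 mm thick, lie across the top of the two x-running rails, running the full 985 mm width of the frame in y; the slats are evenly spaced along x between the inner faces of the end posts with equal gaps (rounded down to the nearest mm) at the −x end and between each pair — any rounding remainder accumulates at the +x end.

The bed frame is on the floor beside the stool on its +x side.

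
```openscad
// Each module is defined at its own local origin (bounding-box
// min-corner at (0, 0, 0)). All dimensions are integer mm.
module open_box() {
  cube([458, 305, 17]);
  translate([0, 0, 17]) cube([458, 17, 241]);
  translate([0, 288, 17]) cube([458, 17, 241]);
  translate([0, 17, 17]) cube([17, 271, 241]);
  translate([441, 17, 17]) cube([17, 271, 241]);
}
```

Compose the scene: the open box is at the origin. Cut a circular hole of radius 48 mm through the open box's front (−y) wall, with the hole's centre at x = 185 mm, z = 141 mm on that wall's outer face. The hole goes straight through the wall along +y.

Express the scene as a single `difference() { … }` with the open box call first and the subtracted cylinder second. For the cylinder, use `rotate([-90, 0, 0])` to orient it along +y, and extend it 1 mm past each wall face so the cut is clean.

difference() {
  open_box();
  translate([185, -1, 141]) rotate([-90, 0, 0]) cylinder(h = 19, r = 48);
}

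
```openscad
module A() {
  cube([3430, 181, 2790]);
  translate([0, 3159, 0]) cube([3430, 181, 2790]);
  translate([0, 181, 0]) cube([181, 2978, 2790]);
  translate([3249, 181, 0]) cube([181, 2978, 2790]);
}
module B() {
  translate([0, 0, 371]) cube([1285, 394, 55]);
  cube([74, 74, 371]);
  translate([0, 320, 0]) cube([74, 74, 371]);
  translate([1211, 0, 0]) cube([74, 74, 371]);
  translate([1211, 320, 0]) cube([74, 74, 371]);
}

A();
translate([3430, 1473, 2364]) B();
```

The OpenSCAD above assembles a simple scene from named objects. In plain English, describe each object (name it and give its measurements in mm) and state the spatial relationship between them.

A is the wall frame of a small rectangular building: four walls, each 2790 mm tall and 181 mm thick, enclosing a footprint 3430 mm (x) by 3340 mm (y) outside-to-outside, with no floor or roof. The front and back walls (the −y and +y sides) span the full width; the two side walls fit between them.

B is a bench: a 1285×394 mm seat slab, 55 mm thick, top at z = 426 mm, on four 74×74 mm square legs flush with the seat corners and standing on z = 0.

The bench is beside the house frame with their tops flush at z = 2790.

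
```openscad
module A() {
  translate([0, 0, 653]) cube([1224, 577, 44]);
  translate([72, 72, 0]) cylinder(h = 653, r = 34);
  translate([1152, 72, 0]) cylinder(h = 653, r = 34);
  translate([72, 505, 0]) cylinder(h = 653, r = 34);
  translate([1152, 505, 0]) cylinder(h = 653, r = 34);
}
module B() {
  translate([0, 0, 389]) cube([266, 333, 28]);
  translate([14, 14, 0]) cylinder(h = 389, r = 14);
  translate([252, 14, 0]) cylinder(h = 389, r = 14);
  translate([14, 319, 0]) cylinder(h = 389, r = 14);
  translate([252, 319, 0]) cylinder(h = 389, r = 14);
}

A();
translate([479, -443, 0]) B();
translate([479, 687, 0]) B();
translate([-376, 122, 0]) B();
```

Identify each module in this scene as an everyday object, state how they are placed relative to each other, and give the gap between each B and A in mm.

Each stool's nearest face is 110 mm from the table's bounding box.

A is a table. B is a stool. Three stools sit around the table at the −y, +y, −x sides. The gap between each stool and the table is 110 mm.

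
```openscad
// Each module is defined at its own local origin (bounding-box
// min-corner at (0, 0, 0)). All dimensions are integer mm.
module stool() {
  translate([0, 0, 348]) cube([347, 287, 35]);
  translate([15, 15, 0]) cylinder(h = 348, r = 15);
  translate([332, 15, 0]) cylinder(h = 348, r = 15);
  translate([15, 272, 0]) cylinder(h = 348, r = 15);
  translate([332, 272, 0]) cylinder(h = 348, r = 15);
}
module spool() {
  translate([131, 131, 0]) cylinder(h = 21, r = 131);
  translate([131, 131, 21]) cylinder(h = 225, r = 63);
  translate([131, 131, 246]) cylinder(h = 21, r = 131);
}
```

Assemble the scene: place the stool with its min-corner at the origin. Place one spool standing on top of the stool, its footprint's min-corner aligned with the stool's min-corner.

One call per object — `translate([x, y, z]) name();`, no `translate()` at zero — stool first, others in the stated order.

stool();
translate([0, 0, 383]) spool();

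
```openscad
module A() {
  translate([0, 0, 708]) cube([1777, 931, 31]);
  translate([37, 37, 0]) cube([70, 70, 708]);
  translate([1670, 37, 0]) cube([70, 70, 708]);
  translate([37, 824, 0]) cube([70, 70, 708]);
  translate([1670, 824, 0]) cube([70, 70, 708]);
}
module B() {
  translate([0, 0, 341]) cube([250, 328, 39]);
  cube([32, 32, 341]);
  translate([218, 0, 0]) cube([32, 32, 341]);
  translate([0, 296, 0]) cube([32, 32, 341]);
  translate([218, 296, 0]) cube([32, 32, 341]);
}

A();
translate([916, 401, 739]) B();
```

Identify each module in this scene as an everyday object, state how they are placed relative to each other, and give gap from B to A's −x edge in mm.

The stool's min-x is at 916; the table's min-x is 0; gap = 916 mm.

A is a table. B is a stool. The stool is on top of the table. The gap from the stool to the table's −x edge is 916 mm.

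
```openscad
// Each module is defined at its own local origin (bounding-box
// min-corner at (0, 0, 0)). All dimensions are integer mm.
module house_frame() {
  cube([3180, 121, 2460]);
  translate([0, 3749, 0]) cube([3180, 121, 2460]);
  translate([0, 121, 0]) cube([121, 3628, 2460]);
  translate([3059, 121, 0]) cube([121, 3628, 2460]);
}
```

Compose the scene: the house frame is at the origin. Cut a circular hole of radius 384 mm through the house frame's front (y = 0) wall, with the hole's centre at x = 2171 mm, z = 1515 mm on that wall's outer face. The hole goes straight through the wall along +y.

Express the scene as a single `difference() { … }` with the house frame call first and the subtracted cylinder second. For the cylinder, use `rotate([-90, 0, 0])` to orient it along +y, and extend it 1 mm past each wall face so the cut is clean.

difference() {
  house_frame();
  translate([2171, -1, 1515]) rotate([-90, 0, 0]) cylinder(h = 123, r = 384);
}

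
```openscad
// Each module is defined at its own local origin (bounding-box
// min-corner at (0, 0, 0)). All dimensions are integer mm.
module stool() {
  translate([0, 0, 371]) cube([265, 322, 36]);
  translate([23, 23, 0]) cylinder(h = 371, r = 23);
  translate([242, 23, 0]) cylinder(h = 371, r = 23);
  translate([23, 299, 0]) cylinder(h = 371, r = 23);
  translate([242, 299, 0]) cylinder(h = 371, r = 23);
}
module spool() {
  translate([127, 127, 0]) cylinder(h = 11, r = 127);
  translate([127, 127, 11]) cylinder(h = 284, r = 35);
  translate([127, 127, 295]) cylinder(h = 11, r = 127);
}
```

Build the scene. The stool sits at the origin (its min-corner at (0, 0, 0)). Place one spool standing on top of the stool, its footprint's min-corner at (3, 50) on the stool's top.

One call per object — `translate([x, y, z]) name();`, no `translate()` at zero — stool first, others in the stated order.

stool();
translate([3, 50, 407]) spool();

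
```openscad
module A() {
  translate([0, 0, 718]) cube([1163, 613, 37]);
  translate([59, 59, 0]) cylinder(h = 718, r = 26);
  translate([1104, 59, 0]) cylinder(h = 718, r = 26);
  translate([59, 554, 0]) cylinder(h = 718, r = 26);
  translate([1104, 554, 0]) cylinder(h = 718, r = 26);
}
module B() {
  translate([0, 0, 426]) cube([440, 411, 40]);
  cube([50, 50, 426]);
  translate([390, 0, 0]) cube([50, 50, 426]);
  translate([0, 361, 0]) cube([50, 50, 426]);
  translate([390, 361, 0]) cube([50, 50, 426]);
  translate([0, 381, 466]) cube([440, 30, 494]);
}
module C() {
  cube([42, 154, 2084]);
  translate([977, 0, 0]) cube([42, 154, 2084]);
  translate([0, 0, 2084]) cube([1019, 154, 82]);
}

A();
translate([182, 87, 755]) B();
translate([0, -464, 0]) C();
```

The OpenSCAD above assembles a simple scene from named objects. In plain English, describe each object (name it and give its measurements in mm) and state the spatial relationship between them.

A is a rectangular dining table. The top is 1163×613×37 mm with its upper surface at z = 755 mm. It stands on four round legs of 52 mm diameter, each leg's bounding box inset 33 mm from the nearest pair of top edges, running from the floor to the underside of the top.

B is a chair: 440×411 mm seat, 40 mm thick, top at z = 466 mm, on four 50 mm square corner legs flush with the seat edges. A 30 mm thick backrest slab spans the full seat width, extending 494 mm above the seat top, its back face flush with the seat's +y edge.

C is a rectangular door frame: two vertical jambs of 42×154 mm section, 2084 mm tall, with a clear opening 935 mm wide between their inner faces. A header 82 mm tall and 154 mm deep lies on top of the jambs and spans the full outside width.

The chair is on top of the table. The door frame is on the floor beside the table on its −y side.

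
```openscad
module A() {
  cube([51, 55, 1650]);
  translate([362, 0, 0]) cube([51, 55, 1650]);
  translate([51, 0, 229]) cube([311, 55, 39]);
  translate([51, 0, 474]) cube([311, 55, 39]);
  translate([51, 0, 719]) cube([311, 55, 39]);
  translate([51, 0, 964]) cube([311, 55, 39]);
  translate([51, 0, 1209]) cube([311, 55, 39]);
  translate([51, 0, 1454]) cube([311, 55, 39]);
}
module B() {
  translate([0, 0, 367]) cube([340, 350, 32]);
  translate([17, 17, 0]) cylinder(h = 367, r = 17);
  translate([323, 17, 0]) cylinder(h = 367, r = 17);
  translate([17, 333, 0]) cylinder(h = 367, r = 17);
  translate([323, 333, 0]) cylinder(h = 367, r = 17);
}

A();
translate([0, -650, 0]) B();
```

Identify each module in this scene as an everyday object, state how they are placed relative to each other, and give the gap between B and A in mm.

A is a ladder. B is a stool. The stool is on the floor beside the ladder on its −y side. The gap between the stool and the ladder is 300 mm.

The stool's nearest face is 300 mm from the ladder's −y face.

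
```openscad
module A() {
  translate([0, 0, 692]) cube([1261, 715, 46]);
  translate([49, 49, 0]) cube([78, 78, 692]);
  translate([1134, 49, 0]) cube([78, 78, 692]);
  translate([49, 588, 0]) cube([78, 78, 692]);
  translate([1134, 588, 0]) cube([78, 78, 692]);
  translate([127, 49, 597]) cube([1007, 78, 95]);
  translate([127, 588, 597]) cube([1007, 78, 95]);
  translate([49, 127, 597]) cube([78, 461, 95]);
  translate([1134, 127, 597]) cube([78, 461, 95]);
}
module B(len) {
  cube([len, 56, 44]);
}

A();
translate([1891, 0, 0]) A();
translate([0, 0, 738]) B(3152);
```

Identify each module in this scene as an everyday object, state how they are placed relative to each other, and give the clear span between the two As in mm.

Second table starts at x = 1891; first ends at x = 1261; clear span = 1891 − 1261 = 630 mm.

A is a table. B is a beam. A beam spans the tops of two tables. The clear span between the two tables is 630 mm.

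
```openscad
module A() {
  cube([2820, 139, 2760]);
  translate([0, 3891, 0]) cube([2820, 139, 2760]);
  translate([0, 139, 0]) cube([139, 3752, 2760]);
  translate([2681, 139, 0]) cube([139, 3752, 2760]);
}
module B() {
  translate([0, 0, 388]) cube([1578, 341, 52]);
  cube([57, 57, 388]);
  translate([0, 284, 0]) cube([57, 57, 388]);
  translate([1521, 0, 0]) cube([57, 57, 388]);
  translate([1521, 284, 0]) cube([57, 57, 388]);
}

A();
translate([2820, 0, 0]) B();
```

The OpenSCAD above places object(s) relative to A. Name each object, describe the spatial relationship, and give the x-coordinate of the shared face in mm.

A is a house frame. B is a bench. The bench is against the house frame's +x side, with their −y faces flush. The x-coordinate of the shared face is 2820 mm.

The house frame's +x face and the bench's −x face are both at x = 2820 mm.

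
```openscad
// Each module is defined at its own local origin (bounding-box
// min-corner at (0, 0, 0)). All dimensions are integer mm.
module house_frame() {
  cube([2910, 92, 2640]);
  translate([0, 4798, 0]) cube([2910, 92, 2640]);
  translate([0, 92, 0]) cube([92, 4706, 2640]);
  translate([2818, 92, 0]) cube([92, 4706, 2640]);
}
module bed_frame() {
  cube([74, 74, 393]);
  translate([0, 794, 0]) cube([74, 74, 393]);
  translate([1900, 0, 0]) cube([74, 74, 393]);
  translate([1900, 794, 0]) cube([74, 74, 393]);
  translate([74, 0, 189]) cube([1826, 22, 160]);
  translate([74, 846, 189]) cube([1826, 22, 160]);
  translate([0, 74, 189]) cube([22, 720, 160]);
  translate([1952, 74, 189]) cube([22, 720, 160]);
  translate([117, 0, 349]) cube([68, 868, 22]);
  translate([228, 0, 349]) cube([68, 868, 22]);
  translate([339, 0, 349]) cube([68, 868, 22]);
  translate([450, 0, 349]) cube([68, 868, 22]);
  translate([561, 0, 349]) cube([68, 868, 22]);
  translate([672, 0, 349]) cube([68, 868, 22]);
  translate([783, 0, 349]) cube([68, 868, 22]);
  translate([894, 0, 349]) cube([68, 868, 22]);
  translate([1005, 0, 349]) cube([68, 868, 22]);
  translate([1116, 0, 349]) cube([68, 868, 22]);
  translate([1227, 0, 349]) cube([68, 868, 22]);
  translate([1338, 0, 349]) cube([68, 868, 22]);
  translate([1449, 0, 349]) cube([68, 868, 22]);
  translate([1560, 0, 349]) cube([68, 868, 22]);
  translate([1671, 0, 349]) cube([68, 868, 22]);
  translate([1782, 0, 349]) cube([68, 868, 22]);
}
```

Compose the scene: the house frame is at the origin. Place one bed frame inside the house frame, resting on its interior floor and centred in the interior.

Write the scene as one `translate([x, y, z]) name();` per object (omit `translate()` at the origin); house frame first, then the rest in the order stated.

house_frame();
translate([468, 2011, 0]) bed_frame();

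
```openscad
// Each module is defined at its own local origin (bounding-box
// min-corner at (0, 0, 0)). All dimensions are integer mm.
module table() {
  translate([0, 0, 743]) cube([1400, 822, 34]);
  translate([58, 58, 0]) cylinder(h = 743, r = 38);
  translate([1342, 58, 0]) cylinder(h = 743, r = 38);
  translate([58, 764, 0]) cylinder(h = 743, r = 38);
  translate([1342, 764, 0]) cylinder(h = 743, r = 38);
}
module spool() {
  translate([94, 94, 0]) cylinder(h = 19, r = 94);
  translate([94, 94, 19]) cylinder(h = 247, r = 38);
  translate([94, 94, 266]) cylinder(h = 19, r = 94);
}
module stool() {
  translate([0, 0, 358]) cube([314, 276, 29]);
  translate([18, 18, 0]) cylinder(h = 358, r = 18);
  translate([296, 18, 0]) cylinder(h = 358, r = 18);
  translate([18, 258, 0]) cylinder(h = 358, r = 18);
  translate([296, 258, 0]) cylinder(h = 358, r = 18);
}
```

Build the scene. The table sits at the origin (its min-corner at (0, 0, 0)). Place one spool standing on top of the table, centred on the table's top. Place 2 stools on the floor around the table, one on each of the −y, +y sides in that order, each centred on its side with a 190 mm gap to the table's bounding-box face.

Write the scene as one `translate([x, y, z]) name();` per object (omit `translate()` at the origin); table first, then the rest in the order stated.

table();
translate([606, 317, 777]) spool();
translate([543, -466, 0]) stool();
translate([543, 1012, 0]) stool();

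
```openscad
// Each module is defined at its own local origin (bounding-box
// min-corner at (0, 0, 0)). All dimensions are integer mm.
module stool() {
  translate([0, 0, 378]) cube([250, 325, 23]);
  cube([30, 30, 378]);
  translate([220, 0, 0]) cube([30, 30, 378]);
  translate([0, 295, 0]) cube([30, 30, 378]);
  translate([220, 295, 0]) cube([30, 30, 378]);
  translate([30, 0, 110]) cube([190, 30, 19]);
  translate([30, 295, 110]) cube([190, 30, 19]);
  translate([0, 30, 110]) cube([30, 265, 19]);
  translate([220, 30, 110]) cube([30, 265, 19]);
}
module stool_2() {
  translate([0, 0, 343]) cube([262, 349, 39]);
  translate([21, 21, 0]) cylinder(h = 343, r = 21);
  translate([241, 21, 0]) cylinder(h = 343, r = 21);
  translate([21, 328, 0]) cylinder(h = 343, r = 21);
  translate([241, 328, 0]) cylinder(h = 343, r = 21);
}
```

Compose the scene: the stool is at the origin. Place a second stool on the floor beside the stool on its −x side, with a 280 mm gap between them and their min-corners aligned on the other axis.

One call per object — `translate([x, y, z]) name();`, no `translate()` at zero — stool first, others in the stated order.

stool();
translate([-542, 0, 0]) stool_2();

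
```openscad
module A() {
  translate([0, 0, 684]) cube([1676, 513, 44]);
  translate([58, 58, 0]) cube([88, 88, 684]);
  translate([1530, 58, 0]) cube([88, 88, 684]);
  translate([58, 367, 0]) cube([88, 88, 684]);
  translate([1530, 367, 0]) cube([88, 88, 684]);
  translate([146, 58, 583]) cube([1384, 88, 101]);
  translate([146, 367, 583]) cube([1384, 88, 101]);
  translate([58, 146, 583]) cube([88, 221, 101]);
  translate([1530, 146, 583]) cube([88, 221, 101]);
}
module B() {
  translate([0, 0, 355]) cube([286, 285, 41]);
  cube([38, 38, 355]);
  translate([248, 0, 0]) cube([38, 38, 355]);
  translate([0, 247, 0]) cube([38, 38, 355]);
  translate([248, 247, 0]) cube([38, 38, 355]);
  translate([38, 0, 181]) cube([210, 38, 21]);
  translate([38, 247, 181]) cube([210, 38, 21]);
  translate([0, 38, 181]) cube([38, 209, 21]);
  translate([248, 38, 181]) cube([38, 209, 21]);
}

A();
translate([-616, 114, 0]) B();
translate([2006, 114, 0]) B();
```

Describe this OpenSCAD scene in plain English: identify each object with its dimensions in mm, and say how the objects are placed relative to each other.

A is a table: top 1676 mm (x) × 513 mm (y), 44 mm thick, upper face at z = 728 mm, on four 88×88 mm square legs, each inset 58 mm from the nearest pair of top edges, running from z = 0 to the bottom of the top. Four apron rails, 88 mm thick and 101 mm tall, run between adjacent legs with their top edges flush with the underside of the top and their outer faces flush with the legs' outer faces.

B is a simple wooden stool: a rectangular seat 286 mm (x) by 285 mm (y), 41 mm thick, top face at z = 396 mm, on four square legs, each 38×38 mm in cross-section. The legs rest on z = 0, each flush with a corner of the seat. Four stretchers, 38 mm wide and 21 mm tall, connect adjacent legs with their undersides at z = 181 mm, each running between the inner faces of the legs it joins and aligned with the legs' outer faces on the other axis.

Two stools sit around the table at the −x, +x sides.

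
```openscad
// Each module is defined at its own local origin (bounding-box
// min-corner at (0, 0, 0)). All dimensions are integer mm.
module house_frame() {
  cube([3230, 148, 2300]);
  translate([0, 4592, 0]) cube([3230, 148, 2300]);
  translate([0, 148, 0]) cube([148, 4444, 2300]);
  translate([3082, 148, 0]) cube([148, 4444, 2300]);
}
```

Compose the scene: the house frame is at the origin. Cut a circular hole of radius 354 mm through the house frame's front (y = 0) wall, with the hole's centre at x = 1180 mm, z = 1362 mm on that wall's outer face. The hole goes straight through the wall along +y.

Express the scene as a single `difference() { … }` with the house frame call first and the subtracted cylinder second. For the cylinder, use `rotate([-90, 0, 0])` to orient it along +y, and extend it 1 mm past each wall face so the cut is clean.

difference() {
  house_frame();
  translate([1180, -1, 1362]) rotate([-90, 0, 0]) cylinder(h = 150, r = 354);
}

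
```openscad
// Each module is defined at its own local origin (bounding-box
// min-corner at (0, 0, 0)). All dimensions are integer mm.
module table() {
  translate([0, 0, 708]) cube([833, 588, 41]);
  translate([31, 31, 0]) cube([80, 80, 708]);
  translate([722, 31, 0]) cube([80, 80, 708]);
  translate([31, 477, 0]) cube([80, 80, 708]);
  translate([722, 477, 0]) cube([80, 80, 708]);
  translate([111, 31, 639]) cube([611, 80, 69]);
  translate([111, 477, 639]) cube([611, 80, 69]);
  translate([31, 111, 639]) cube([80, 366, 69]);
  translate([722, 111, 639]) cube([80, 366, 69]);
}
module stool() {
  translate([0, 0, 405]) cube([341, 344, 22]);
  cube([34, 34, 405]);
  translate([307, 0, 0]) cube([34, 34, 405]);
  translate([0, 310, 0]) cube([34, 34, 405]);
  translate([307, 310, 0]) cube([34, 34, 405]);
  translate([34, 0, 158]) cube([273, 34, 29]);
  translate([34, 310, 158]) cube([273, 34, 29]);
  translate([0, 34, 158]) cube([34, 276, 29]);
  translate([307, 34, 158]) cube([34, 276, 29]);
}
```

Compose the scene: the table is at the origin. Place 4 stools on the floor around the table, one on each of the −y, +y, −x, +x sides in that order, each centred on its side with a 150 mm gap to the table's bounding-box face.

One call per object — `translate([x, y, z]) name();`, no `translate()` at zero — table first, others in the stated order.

table();
translate([246, -494, 0]) stool();
translate([246, 738, 0]) stool();
translate([-491, 122, 0]) stool();
translate([983, 122, 0]) stool();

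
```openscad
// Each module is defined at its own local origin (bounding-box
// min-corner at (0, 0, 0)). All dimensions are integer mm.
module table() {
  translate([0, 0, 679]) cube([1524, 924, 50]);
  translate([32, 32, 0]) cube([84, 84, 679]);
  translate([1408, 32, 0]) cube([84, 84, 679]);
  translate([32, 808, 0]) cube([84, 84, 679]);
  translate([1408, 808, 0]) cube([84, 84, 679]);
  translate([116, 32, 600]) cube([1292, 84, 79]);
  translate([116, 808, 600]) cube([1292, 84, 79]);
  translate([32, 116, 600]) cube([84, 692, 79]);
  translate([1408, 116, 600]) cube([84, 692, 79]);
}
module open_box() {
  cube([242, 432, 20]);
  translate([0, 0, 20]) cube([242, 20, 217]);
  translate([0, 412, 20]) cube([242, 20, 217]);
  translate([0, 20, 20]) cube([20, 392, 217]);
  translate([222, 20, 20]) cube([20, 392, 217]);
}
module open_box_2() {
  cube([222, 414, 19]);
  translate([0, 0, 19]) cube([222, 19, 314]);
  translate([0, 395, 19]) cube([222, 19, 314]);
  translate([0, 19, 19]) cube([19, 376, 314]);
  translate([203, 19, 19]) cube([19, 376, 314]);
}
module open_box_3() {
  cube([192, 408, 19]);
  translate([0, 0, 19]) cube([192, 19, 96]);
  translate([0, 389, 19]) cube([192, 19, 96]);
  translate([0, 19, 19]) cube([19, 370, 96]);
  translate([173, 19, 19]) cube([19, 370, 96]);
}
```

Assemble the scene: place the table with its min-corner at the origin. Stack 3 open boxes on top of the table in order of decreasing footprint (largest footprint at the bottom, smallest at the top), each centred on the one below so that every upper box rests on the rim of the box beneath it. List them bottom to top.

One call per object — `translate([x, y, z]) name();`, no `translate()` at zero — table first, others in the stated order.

table();
translate([641, 246, 729]) open_box();
translate([651, 255, 966]) open_box_2();
translate([666, 258, 1299]) open_box_3();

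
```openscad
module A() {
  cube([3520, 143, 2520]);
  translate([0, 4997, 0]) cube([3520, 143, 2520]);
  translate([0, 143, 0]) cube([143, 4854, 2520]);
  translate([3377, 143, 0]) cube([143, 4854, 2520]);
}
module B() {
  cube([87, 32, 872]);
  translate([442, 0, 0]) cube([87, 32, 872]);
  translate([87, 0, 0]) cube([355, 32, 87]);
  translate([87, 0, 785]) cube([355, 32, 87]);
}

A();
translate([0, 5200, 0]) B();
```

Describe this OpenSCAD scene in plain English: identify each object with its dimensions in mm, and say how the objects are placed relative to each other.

A is a box-shaped house frame (walls only): outside footprint 3520×5140 mm, wall height 2520 mm, wall thickness 143 mm. The two y-facing walls run the full x-width; the two x-facing walls fit between the inner faces of the y-facing walls.

B is a picture frame with a 355×698 mm rectangular opening (x by z) and a uniform 87 mm border on every side. Frame depth is 32 mm along y. It is built from two vertical stiles running the full outside height and two horizontal rails spanning the gap between the stiles.

The picture frame is on the floor beside the house frame on its +y side.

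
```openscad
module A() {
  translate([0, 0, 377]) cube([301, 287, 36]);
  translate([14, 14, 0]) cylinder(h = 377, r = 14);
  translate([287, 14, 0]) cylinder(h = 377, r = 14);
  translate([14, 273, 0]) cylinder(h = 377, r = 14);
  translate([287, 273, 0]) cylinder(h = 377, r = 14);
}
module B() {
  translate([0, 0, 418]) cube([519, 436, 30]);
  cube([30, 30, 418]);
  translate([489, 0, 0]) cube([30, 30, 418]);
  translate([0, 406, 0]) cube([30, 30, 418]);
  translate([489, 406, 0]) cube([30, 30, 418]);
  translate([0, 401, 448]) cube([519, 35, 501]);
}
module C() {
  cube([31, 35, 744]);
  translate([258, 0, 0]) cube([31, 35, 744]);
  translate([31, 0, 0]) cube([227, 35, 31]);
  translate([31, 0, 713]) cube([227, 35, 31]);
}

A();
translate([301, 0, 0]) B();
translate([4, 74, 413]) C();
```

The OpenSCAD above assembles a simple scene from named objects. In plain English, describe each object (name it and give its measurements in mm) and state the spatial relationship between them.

A is a four-legged stool. The seat is 301×287 mm, 36 mm thick, top at z = 413 mm. It stands on four round legs, each 28 mm in diameter, from z = 0 to the seat underside, each leg's axis is inset half a diameter from the nearest pair of seat edges (so the leg's bounding box is flush with the corner).

B is a chair: 519×436 mm seat, 30 mm thick, top at z = 448 mm, on four 30 mm square corner legs flush with the seat edges. A 35 mm thick backrest slab spans the full seat width, extending 501 mm above the seat top, its back face flush with the seat's +y edge.

C is a rectangular picture frame lying in the x–z plane (depth along y). The opening is 227 mm wide (x) by 682 mm tall (z), surrounded by a border 31 mm wide on all four sides. The frame is 35 mm deep and is made of two full-height vertical stiles with two horizontal rails fitted between them.

The chair is against the stool's +x side, with their −y faces flush. The picture frame is on top of the stool.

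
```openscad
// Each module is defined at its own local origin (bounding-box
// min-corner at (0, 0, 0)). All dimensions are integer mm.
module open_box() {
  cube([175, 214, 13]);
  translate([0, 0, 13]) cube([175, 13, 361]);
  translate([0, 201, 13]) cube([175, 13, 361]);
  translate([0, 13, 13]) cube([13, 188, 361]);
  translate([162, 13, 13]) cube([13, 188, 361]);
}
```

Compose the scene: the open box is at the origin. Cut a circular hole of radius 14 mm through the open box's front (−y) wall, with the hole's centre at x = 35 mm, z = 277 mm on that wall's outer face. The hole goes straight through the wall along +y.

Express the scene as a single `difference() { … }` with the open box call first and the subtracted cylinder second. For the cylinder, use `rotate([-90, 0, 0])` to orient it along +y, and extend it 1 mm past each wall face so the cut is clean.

difference() {
  open_box();
  translate([35, -1, 277]) rotate([-90, 0, 0]) cylinder(h = 15, r = 14);
}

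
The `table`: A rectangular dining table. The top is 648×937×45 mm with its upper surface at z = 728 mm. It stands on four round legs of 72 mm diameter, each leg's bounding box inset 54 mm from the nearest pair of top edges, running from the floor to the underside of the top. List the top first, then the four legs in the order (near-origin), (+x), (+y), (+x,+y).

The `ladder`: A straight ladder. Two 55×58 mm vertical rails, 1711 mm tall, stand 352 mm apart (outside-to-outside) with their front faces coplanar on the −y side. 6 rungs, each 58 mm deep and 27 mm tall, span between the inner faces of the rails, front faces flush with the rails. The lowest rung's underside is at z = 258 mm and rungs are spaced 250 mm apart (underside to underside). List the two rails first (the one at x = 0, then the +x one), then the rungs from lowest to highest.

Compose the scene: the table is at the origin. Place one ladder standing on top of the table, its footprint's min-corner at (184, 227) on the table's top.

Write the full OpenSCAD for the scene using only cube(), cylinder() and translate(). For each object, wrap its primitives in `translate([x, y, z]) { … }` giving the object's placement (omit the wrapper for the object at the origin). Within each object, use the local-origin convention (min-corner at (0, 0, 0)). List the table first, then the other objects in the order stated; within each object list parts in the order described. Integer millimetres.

translate([0, 0, 683]) cube([648, 937, 45]);
translate([90, 90, 0]) cylinder(h = 683, r = 36);
translate([558, 90, 0]) cylinder(h = 683, r = 36);
translate([90, 847, 0]) cylinder(h = 683, r = 36);
translate([558, 847, 0]) cylinder(h = 683, r = 36);
translate([184, 227, 728]) {
  cube([55, 58, 1711]);
  translate([297, 0, 0]) cube([55, 58, 1711]);
  translate([55, 0, 258]) cube([242, 58, 27]);
  translate([55, 0, 508]) cube([242, 58, 27]);
  translate([55, 0, 758]) cube([242, 58, 27]);
  translate([55, 0, 1008]) cube([242, 58, 27]);
  translate([55, 0, 1258]) cube([242, 58, 27]);
  translate([55, 0, 1508]) cube([242, 58, 27]);
}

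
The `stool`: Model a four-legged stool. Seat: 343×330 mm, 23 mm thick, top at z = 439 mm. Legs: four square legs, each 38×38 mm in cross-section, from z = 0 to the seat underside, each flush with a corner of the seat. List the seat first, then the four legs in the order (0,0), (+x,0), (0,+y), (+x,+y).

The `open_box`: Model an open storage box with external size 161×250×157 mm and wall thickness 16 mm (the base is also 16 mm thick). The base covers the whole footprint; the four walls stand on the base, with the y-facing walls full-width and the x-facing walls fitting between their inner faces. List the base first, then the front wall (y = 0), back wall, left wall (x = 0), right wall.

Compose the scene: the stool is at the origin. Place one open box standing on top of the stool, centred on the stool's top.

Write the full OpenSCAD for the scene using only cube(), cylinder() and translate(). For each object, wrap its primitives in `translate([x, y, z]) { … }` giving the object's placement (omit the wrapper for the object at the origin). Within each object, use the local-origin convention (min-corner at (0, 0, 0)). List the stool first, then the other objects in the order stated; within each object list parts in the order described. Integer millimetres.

translate([0, 0, 416]) cube([343, 330, 23]);
cube([38, 38, 416]);
translate([305, 0, 0]) cube([38, 38, 416]);
translate([0, 292, 0]) cube([38, 38, 416]);
translate([305, 292, 0]) cube([38, 38, 416]);
translate([91, 40, 439]) {
  cube([161, 250, 16]);
  translate([0, 0, 16]) cube([161, 16, 141]);
  translate([0, 234, 16]) cube([161, 16, 141]);
  translate([0, 16, 16]) cube([16, 218, 141]);
  translate([145, 16, 16]) cube([16, 218, 141]);
}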